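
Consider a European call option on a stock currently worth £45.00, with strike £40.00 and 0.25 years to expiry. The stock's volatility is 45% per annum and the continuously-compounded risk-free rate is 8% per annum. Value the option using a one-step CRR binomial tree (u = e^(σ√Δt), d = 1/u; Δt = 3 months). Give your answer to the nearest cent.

£7.83

CRR parameters: u = e^(σ√Δt) = e^(0.45·√0.25) = 1.2523, d = 1/u = 0.7985
Per-period rate: rΔt = 0.08·0.25 = 0.02, so R = e^0.02 = 1.0202
Risk-neutral probability p = (e^0.02 − 0.7985)/(1.2523 − 0.7985) = 0.2217/0.4538 = 0.4885
Terminal stock prices: S_u = 56.35, S_d = 35.93
Terminal payoffs (S − K): max(16.35, 0) = 16.35, max(-4.067, 0) = 0
Node 0 (S = 45): V_0 = e^(−0.02)·[0.4885·16.3545 + 0.5115·0.0000] = 7.8310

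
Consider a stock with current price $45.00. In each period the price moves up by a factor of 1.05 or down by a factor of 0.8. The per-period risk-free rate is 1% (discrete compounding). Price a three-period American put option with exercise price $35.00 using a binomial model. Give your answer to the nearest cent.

$0.35

Risk-neutral probability p = (1 + 0.01 − 0.8)/(1.05 − 0.8) = 0.2100/0.2500 = 0.8400
Terminal stock prices: S_uuu = 52.09, S_uud = 39.69, S_udd = 30.24, S_ddd = 23.04
Terminal payoffs (K − S): max(-17.09, 0) = 0, max(-4.69, 0) = 0, max(4.76, 0) = 4.76, max(11.96, 0) = 11.96
Node uu (S = 49.61): continuation = 1/1.01·[0.8400·0.0000 + 0.1600·0.0000] = 0.0000; exercise value = 0.0000 ≤ continuation, so V_uu = 0.0000
Node ud (S = 37.8): continuation = 1/1.01·[0.8400·0.0000 + 0.1600·4.7600] = 0.7541; exercise value = 0.0000 ≤ continuation, so V_ud = 0.7541
Node dd (S = 28.8): continuation = 1/1.01·[0.8400·4.7600 + 0.1600·11.9600] = 5.8535; exercise value = 6.2000 > continuation, so V_dd = 6.2000 (exercise)
Node u (S = 47.25): continuation = 1/1.01·[0.8400·0.0000 + 0.1600·0.7541] = 0.1195; exercise value = 0.0000 ≤ continuation, so V_u = 0.1195
Node d (S = 36): continuation = 1/1.01·[0.8400·0.7541 + 0.1600·6.2000] = 1.6093; exercise value = 0.0000 ≤ continuation, so V_d = 1.6093
Node 0 (S = 45): continuation = 1/1.01·[0.8400·0.1195 + 0.1600·1.6093] = 0.3543; exercise value = 0.0000 ≤ continuation, so V_0 = 0.3543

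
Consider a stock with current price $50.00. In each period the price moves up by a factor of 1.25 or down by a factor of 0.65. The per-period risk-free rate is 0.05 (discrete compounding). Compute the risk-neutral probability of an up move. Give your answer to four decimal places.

Risk-neutral probability p = (1 + 0.05 − 0.65)/(1.25 − 0.65) = 0.4000/0.6000 = 0.6667

p = 0.6667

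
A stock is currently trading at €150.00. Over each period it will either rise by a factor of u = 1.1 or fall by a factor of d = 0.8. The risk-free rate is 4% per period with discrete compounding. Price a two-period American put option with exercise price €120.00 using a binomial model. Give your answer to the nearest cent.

Risk-neutral probability p = (1 + 0.04 − 0.8)/(1.1 − 0.8) = 0.2400/0.3000 = 0.8000
Terminal stock prices: S_uu = 181.5, S_ud = 132, S_dd = 96
Terminal payoffs (K − S): max(-61.5, 0) = 0, max(-12, 0) = 0, max(24, 0) = 24
Node u (S = 165): continuation = 1/1.04·[0.8000·0.0000 + 0.2000·0.0000] = 0.0000; exercise value = 0.0000 ≤ continuation, so V_u = 0.0000
Node d (S = 120): continuation = 1/1.04·[0.8000·0.0000 + 0.2000·24.0000] = 4.6154; exercise value = 0.0000 ≤ continuation, so V_d = 4.6154
Node 0 (S = 150): continuation = 1/1.04·[0.8000·0.0000 + 0.2000·4.6154] = 0.8876; exercise value = 0.0000 ≤ continuation, so V_0 = 0.8876

€0.89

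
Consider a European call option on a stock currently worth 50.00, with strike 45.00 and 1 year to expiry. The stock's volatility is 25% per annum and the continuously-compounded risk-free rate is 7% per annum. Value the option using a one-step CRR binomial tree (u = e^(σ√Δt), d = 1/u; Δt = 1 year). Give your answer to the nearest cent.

CRR parameters: u = e^(σ√Δt) = e^(0.25·√1) = 1.2840, d = 1/u = 0.7788
Per-period rate: rΔt = 0.07·1 = 0.07, so R = e^0.07 = 1.0725
Risk-neutral probability p = (e^0.07 − 0.7788)/(1.2840 − 0.7788) = 0.2937/0.5052 = 0.5813
Terminal stock prices: S_u = 64.2, S_d = 38.94
Terminal payoffs (S − K): max(19.2, 0) = 19.2, max(-6.06, 0) = 0
Node 0 (S = 50): V_0 = e^(−0.07)·[0.5813·19.2013 + 0.4187·0.0000] = 10.4078

10.41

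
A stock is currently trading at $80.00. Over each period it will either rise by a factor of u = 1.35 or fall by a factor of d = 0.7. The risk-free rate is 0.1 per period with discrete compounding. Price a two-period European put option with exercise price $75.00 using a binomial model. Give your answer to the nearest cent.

$4.38

Risk-neutral probability p = (1 + 0.1 − 0.7)/(1.35 − 0.7) = 0.4000/0.6500 = 0.6154
Terminal stock prices: S_uu = 145.8, S_ud = 75.6, S_dd = 39.2
Terminal payoffs (K − S): max(-70.8, 0) = 0, max(-0.6, 0) = 0, max(35.8, 0) = 35.8
Node u (S = 108): V_u = 1/1.1·[0.6154·0.0000 + 0.3846·0.0000] = 0.0000
Node d (S = 56): V_d = 1/1.1·[0.6154·0.0000 + 0.3846·35.8000] = 12.5175
Node 0 (S = 80): V_0 = 1/1.1·[0.6154·0.0000 + 0.3846·12.5175] = 4.3767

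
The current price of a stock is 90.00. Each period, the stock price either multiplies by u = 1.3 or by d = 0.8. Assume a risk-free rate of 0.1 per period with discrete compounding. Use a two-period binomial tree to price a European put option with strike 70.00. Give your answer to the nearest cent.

1.64

Risk-neutral probability p = (1 + 0.1 − 0.8)/(1.3 − 0.8) = 0.3000/0.5000 = 0.6000
Terminal stock prices: S_uu = 152.1, S_ud = 93.6, S_dd = 57.6
Terminal payoffs (K − S): max(-82.1, 0) = 0, max(-23.6, 0) = 0, max(12.4, 0) = 12.4
Node u (S = 117): V_u = 1/1.1·[0.6000·0.0000 + 0.4000·0.0000] = 0.0000
Node d (S = 72): V_d = 1/1.1·[0.6000·0.0000 + 0.4000·12.4000] = 4.5091
Node 0 (S = 90): V_0 = 1/1.1·[0.6000·0.0000 + 0.4000·4.5091] = 1.6397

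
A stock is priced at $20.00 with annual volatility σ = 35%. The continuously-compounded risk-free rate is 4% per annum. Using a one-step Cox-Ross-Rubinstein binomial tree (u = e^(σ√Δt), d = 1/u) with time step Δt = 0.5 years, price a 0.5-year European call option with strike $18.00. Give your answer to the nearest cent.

CRR parameters: u = e^(σ√Δt) = e^(0.35·√0.5) = 1.2808, d = 1/u = 0.7808
Per-period rate: rΔt = 0.04·0.5 = 0.02, so R = e^0.02 = 1.0202
Risk-neutral probability p = (e^0.02 − 0.7808)/(1.2808 − 0.7808) = 0.2394/0.5000 = 0.4788
Terminal stock prices: S_u = 25.62, S_d = 15.62
Terminal payoffs (S − K): max(7.616, 0) = 7.616, max(-2.385, 0) = 0
Node 0 (S = 20): V_0 = e^(−0.02)·[0.4788·7.6161 + 0.5212·0.0000] = 3.5747

$3.57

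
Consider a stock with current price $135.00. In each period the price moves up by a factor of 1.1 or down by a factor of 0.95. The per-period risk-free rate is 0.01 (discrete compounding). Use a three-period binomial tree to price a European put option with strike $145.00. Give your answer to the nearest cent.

$10.74

Risk-neutral probability p = (1 + 0.01 − 0.95)/(1.1 − 0.95) = 0.0600/0.1500 = 0.4000
Terminal stock prices: S_uuu = 179.7, S_uud = 155.2, S_udd = 134, S_ddd = 115.7
Terminal payoffs (K − S): max(-34.69, 0) = 0, max(-10.18, 0) = 0, max(10.98, 0) = 10.98, max(29.25, 0) = 29.25
Node uu (S = 163.4): V_uu = 1/1.01·[0.4000·0.0000 + 0.6000·0.0000] = 0.0000
Node ud (S = 141.1): V_ud = 1/1.01·[0.4000·0.0000 + 0.6000·10.9787] = 6.5220
Node dd (S = 121.8): V_dd = 1/1.01·[0.4000·10.9787 + 0.6000·29.2544] = 21.7269
Node u (S = 148.5): V_u = 1/1.01·[0.4000·0.0000 + 0.6000·6.5220] = 3.8745
Node d (S = 128.2): V_d = 1/1.01·[0.4000·6.5220 + 0.6000·21.7269] = 15.4900
Node 0 (S = 135): V_0 = 1/1.01·[0.4000·3.8745 + 0.6000·15.4900] = 10.7364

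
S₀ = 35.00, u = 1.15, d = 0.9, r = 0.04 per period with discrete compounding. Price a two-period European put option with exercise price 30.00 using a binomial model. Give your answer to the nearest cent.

0.30

Risk-neutral probability p = (1 + 0.04 − 0.9)/(1.15 − 0.9) = 0.1400/0.2500 = 0.5600
Terminal stock prices: S_uu = 46.29, S_ud = 36.23, S_dd = 28.35
Terminal payoffs (K − S): max(-16.29, 0) = 0, max(-6.225, 0) = 0, max(1.65, 0) = 1.65
Node u (S = 40.25): V_u = 1/1.04·[0.5600·0.0000 + 0.4400·0.0000] = 0.0000
Node d (S = 31.5): V_d = 1/1.04·[0.5600·0.0000 + 0.4400·1.6500] = 0.6981
Node 0 (S = 35): V_0 = 1/1.04·[0.5600·0.0000 + 0.4400·0.6981] = 0.2953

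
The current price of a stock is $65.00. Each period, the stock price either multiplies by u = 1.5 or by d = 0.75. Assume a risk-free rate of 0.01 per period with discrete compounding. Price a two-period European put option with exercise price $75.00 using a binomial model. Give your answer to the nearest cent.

Risk-neutral probability p = (1 + 0.01 − 0.75)/(1.5 − 0.75) = 0.2600/0.7500 = 0.3467
Terminal stock prices: S_uu = 146.2, S_ud = 73.12, S_dd = 36.56
Terminal payoffs (K − S): max(-71.25, 0) = 0, max(1.875, 0) = 1.875, max(38.44, 0) = 38.44
Node u (S = 97.5): V_u = 1/1.01·[0.3467·0.0000 + 0.6533·1.8750] = 1.2129
Node d (S = 48.75): V_d = 1/1.01·[0.3467·1.8750 + 0.6533·38.4375] = 25.5074
Node 0 (S = 65): V_0 = 1/1.01·[0.3467·1.2129 + 0.6533·25.5074] = 16.9162

$16.92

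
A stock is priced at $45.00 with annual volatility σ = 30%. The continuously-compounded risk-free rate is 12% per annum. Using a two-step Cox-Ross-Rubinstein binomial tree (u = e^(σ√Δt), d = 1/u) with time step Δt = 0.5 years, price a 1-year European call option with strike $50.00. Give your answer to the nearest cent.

CRR parameters: u = e^(σ√Δt) = e^(0.3·√0.5) = 1.2363, d = 1/u = 0.8089
Per-period rate: rΔt = 0.12·0.5 = 0.06, so R = e^0.06 = 1.0618
Risk-neutral probability p = (e^0.06 − 0.8089)/(1.2363 − 0.8089) = 0.2530/0.4275 = 0.5918
Terminal stock prices: S_uu = 68.78, S_ud = 45, S_dd = 29.44
Terminal payoffs (S − K): max(18.78, 0) = 18.78, max(-5, 0) = 0, max(-20.56, 0) = 0
Node u (S = 55.63): V_u = e^(−0.06)·[0.5918·18.7809 + 0.4082·0.0000] = 10.4678
Node d (S = 36.4): V_d = e^(−0.06)·[0.5918·0.0000 + 0.4082·0.0000] = 0.0000
Node 0 (S = 45): V_0 = e^(−0.06)·[0.5918·10.4678 + 0.4082·0.0000] = 5.8343

$5.83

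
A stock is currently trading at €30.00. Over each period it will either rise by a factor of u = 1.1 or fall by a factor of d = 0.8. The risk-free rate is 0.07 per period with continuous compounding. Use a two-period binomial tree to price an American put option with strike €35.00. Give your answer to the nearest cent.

Risk-neutral probability p = (e^0.07 − 0.8)/(1.1 − 0.8) = 0.2725/0.3000 = 0.9084
Terminal stock prices: S_uu = 36.3, S_ud = 26.4, S_dd = 19.2
Terminal payoffs (K − S): max(-1.3, 0) = 0, max(8.6, 0) = 8.6, max(15.8, 0) = 15.8
Node u (S = 33): continuation = e^(−0.07)·[0.9084·0.0000 + 0.0916·8.6000] = 0.7348; exercise value = 2.0000 > continuation, so V_u = 2.0000 (exercise)
Node d (S = 24): continuation = e^(−0.07)·[0.9084·8.6000 + 0.0916·15.8000] = 8.6338; exercise value = 11.0000 > continuation, so V_d = 11.0000 (exercise)
Node 0 (S = 30): continuation = e^(−0.07)·[0.9084·2.0000 + 0.0916·11.0000] = 2.6338; exercise value = 5.0000 > continuation, so V_0 = 5.0000 (exercise)

€5.00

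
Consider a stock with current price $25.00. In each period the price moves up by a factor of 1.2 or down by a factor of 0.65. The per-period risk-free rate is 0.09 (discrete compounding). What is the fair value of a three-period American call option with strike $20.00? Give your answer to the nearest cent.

$10.18

Risk-neutral probability p = (1 + 0.09 − 0.65)/(1.2 − 0.65) = 0.4400/0.5500 = 0.8000
Terminal stock prices: S_uuu = 43.2, S_uud = 23.4, S_udd = 12.68, S_ddd = 6.866
Terminal payoffs (S − K): max(23.2, 0) = 23.2, max(3.4, 0) = 3.4, max(-7.325, 0) = 0, max(-13.13, 0) = 0
Node uu (S = 36): continuation = 1/1.09·[0.8000·23.2000 + 0.2000·3.4000] = 17.6514; exercise value = 16.0000 ≤ continuation, so V_uu = 17.6514
Node ud (S = 19.5): continuation = 1/1.09·[0.8000·3.4000 + 0.2000·0.0000] = 2.4954; exercise value = 0.0000 ≤ continuation, so V_ud = 2.4954
Node dd (S = 10.56): continuation = 1/1.09·[0.8000·0.0000 + 0.2000·0.0000] = 0.0000; exercise value = 0.0000 ≤ continuation, so V_dd = 0.0000
Node u (S = 30): continuation = 1/1.09·[0.8000·17.6514 + 0.2000·2.4954] = 13.4130; exercise value = 10.0000 ≤ continuation, so V_u = 13.4130
Node d (S = 16.25): continuation = 1/1.09·[0.8000·2.4954 + 0.2000·0.0000] = 1.8315; exercise value = 0.0000 ≤ continuation, so V_d = 1.8315
Node 0 (S = 25): continuation = 1/1.09·[0.8000·13.4130 + 0.2000·1.8315] = 10.1805; exercise value = 5.0000 ≤ continuation, so V_0 = 10.1805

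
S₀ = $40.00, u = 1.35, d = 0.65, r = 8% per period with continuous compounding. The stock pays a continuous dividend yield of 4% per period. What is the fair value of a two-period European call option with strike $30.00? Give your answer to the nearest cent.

Per-period risk-free factor R = e^0.08 = 1.0833; dividend-adjusted growth = e^(0.08−0.04) = 1.0408.
Risk-neutral probability p = (1.0408 − 0.65)/(1.35 − 0.65) = 0.3908/0.7000 = 0.5583
Terminal stock prices: S_uu = 72.9, S_ud = 35.1, S_dd = 16.9
Terminal payoffs (S − K): max(42.9, 0) = 42.9, max(5.1, 0) = 5.1, max(-13.1, 0) = 0
Node u (S = 54): V_u = e^(−0.08)·[0.5583·42.9000 + 0.4417·5.1000] = 24.1891
Node d (S = 26): V_d = e^(−0.08)·[0.5583·5.1000 + 0.4417·0.0000] = 2.6284
Node 0 (S = 40): V_0 = e^(−0.08)·[0.5583·24.1891 + 0.4417·2.6284] = 13.5382

$13.54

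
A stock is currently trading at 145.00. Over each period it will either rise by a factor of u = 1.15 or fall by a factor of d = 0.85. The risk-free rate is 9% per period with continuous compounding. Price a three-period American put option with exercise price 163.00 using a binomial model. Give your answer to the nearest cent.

Risk-neutral probability p = (e^0.09 − 0.85)/(1.15 − 0.85) = 0.2442/0.3000 = 0.8139
Terminal stock prices: S_uuu = 220.5, S_uud = 163, S_udd = 120.5, S_ddd = 89.05
Terminal payoffs (K − S): max(-57.53, 0) = 0, max(0.001875, 0) = 0.001875, max(42.52, 0) = 42.52, max(73.95, 0) = 73.95
Node uu (S = 191.8): continuation = e^(−0.09)·[0.8139·0.0000 + 0.1861·0.0019] = 0.0003; exercise value = 0.0000 ≤ continuation, so V_uu = 0.0003
Node ud (S = 141.7): continuation = e^(−0.09)·[0.8139·0.0019 + 0.1861·42.5231] = 7.2333; exercise value = 21.2625 > continuation, so V_ud = 21.2625 (exercise)
Node dd (S = 104.8): continuation = e^(−0.09)·[0.8139·42.5231 + 0.1861·73.9519] = 44.2083; exercise value = 58.2375 > continuation, so V_dd = 58.2375 (exercise)
Node u (S = 166.8): continuation = e^(−0.09)·[0.8139·0.0003 + 0.1861·21.2625] = 3.6163; exercise value = 0.0000 ≤ continuation, so V_u = 3.6163
Node d (S = 123.2): continuation = e^(−0.09)·[0.8139·21.2625 + 0.1861·58.2375] = 25.7208; exercise value = 39.7500 > continuation, so V_d = 39.7500 (exercise)
Node 0 (S = 145): continuation = e^(−0.09)·[0.8139·3.6163 + 0.1861·39.7500] = 9.4503; exercise value = 18.0000 > continuation, so V_0 = 18.0000 (exercise)

18.00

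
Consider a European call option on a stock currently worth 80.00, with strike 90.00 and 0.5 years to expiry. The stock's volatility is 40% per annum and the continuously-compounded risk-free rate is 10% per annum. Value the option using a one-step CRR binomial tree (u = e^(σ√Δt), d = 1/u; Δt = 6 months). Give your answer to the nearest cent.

CRR parameters: u = e^(σ√Δt) = e^(0.4·√0.5) = 1.3269, d = 1/u = 0.7536
Per-period rate: rΔt = 0.1·0.5 = 0.05, so R = e^0.05 = 1.0513
Risk-neutral probability p = (e^0.05 − 0.7536)/(1.3269 − 0.7536) = 0.2976/0.5733 = 0.5192
Terminal stock prices: S_u = 106.2, S_d = 60.29
Terminal payoffs (S − K): max(16.15, 0) = 16.15, max(-29.71, 0) = 0
Node 0 (S = 80): V_0 = e^(−0.05)·[0.5192·16.1517 + 0.4808·0.0000] = 7.9769

7.98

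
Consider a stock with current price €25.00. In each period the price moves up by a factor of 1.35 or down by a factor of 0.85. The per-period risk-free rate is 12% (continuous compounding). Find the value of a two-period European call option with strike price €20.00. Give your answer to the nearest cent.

Risk-neutral probability p = (e^0.12 − 0.85)/(1.35 − 0.85) = 0.2775/0.5000 = 0.5550
Terminal stock prices: S_uu = 45.56, S_ud = 28.69, S_dd = 18.06
Terminal payoffs (S − K): max(25.56, 0) = 25.56, max(8.688, 0) = 8.688, max(-1.938, 0) = 0
Node u (S = 33.75): V_u = e^(−0.12)·[0.5550·25.5625 + 0.4450·8.6875] = 16.0116
Node d (S = 21.25): V_d = e^(−0.12)·[0.5550·8.6875 + 0.4450·0.0000] = 4.2763
Node 0 (S = 25): V_0 = e^(−0.12)·[0.5550·16.0116 + 0.4450·4.2763] = 9.5693

€9.57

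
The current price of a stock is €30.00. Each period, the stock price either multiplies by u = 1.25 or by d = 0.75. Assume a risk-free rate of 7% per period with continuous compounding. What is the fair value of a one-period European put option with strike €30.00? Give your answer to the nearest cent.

€2.48

Risk-neutral probability p = (e^0.07 − 0.75)/(1.25 − 0.75) = 0.3225/0.5000 = 0.6450
Terminal stock prices: S_u = 37.5, S_d = 22.5
Terminal payoffs (K − S): max(-7.5, 0) = 0, max(7.5, 0) = 7.5
Node 0 (S = 30): V_0 = e^(−0.07)·[0.6450·0.0000 + 0.3550·7.5000] = 2.4824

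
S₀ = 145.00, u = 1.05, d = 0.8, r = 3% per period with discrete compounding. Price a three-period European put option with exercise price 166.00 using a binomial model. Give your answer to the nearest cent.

Risk-neutral probability p = (1 + 0.03 − 0.8)/(1.05 − 0.8) = 0.2300/0.2500 = 0.9200
Terminal stock prices: S_uuu = 167.9, S_uud = 127.9, S_udd = 97.44, S_ddd = 74.24
Terminal payoffs (K − S): max(-1.856, 0) = 0, max(38.11, 0) = 38.11, max(68.56, 0) = 68.56, max(91.76, 0) = 91.76
Node uu (S = 159.9): V_uu = 1/1.03·[0.9200·0.0000 + 0.0800·38.1100] = 2.9600
Node ud (S = 121.8): V_ud = 1/1.03·[0.9200·38.1100 + 0.0800·68.5600] = 39.3650
Node dd (S = 92.8): V_dd = 1/1.03·[0.9200·68.5600 + 0.0800·91.7600] = 68.3650
Node u (S = 152.2): V_u = 1/1.03·[0.9200·2.9600 + 0.0800·39.3650] = 5.7014
Node d (S = 116): V_d = 1/1.03·[0.9200·39.3650 + 0.0800·68.3650] = 40.4709
Node 0 (S = 145): V_0 = 1/1.03·[0.9200·5.7014 + 0.0800·40.4709] = 8.2359

8.24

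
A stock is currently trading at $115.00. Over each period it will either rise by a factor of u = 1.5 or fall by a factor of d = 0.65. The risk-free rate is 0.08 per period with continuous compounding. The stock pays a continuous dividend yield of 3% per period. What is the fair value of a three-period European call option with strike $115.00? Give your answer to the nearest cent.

Per-period risk-free factor R = e^0.08 = 1.0833; dividend-adjusted growth = e^(0.08−0.03) = 1.0513.
Risk-neutral probability p = (1.0513 − 0.65)/(1.5 − 0.65) = 0.4013/0.8500 = 0.4721
Terminal stock prices: S_uuu = 388.1, S_uud = 168.2, S_udd = 72.88, S_ddd = 31.58
Terminal payoffs (S − K): max(273.1, 0) = 273.1, max(53.19, 0) = 53.19, max(-42.12, 0) = 0, max(-83.42, 0) = 0
Node uu (S = 258.8): V_uu = e^(−0.08)·[0.4721·273.1250 + 0.5279·53.1875] = 144.9444
Node ud (S = 112.1): V_ud = e^(−0.08)·[0.4721·53.1875 + 0.5279·0.0000] = 23.1785
Node dd (S = 48.59): V_dd = e^(−0.08)·[0.4721·0.0000 + 0.5279·0.0000] = 0.0000
Node u (S = 172.5): V_u = e^(−0.08)·[0.4721·144.9444 + 0.5279·23.1785] = 74.4606
Node d (S = 74.75): V_d = e^(−0.08)·[0.4721·23.1785 + 0.5279·0.0000] = 10.1009
Node 0 (S = 115): V_0 = e^(−0.08)·[0.4721·74.4606 + 0.5279·10.1009] = 37.3715

$37.37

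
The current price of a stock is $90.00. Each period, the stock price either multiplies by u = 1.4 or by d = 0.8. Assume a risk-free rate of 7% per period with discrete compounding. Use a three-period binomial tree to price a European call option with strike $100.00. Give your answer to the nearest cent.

$22.15

Risk-neutral probability p = (1 + 0.07 − 0.8)/(1.4 − 0.8) = 0.2700/0.6000 = 0.4500
Terminal stock prices: S_uuu = 247, S_uud = 141.1, S_udd = 80.64, S_ddd = 46.08
Terminal payoffs (S − K): max(147, 0) = 147, max(41.12, 0) = 41.12, max(-19.36, 0) = 0, max(-53.92, 0) = 0
Node uu (S = 176.4): V_uu = 1/1.07·[0.4500·146.9600 + 0.5500·41.1200] = 82.9421
Node ud (S = 100.8): V_ud = 1/1.07·[0.4500·41.1200 + 0.5500·0.0000] = 17.2935
Node dd (S = 57.6): V_dd = 1/1.07·[0.4500·0.0000 + 0.5500·0.0000] = 0.0000
Node u (S = 126): V_u = 1/1.07·[0.4500·82.9421 + 0.5500·17.2935] = 43.7713
Node d (S = 72): V_d = 1/1.07·[0.4500·17.2935 + 0.5500·0.0000] = 7.2729
Node 0 (S = 90): V_0 = 1/1.07·[0.4500·43.7713 + 0.5500·7.2729] = 22.1469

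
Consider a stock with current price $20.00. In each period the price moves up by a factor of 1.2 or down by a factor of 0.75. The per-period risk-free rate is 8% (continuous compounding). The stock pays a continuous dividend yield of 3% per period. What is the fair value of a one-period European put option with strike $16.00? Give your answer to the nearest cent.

Per-period risk-free factor R = e^0.08 = 1.0833; dividend-adjusted growth = e^(0.08−0.03) = 1.0513.
Risk-neutral probability p = (1.0513 − 0.75)/(1.2 − 0.75) = 0.3013/0.4500 = 0.6695
Terminal stock prices: S_u = 24, S_d = 15
Terminal payoffs (K − S): max(-8, 0) = 0, max(1, 0) = 1
Node 0 (S = 20): V_0 = e^(−0.08)·[0.6695·0.0000 + 0.3305·1.0000] = 0.3051

$0.31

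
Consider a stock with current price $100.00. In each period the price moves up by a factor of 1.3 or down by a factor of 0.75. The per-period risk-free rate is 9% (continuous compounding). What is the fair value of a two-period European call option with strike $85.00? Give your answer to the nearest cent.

Risk-neutral probability p = (e^0.09 − 0.75)/(1.3 − 0.75) = 0.3442/0.5500 = 0.6258
Terminal stock prices: S_uu = 169, S_ud = 97.5, S_dd = 56.25
Terminal payoffs (S − K): max(84, 0) = 84, max(12.5, 0) = 12.5, max(-28.75, 0) = 0
Node u (S = 130): V_u = e^(−0.09)·[0.6258·84.0000 + 0.3742·12.5000] = 52.3158
Node d (S = 75): V_d = e^(−0.09)·[0.6258·12.5000 + 0.3742·0.0000] = 7.1489
Node 0 (S = 100): V_0 = e^(−0.09)·[0.6258·52.3158 + 0.3742·7.1489] = 32.3651

$32.37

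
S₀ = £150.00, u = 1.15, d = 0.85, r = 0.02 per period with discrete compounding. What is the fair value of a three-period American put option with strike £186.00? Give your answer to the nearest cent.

Risk-neutral probability p = (1 + 0.02 − 0.85)/(1.15 − 0.85) = 0.1700/0.3000 = 0.5667
Terminal stock prices: S_uuu = 228.1, S_uud = 168.6, S_udd = 124.6, S_ddd = 92.12
Terminal payoffs (K − S): max(-42.13, 0) = 0, max(17.38, 0) = 17.38, max(61.37, 0) = 61.37, max(93.88, 0) = 93.88
Node uu (S = 198.4): continuation = 1/1.02·[0.5667·0.0000 + 0.4333·17.3813] = 7.3842; exercise value = 0.0000 ≤ continuation, so V_uu = 7.3842
Node ud (S = 146.6): continuation = 1/1.02·[0.5667·17.3813 + 0.4333·61.3688] = 35.7279; exercise value = 39.3750 > continuation, so V_ud = 39.3750 (exercise)
Node dd (S = 108.4): continuation = 1/1.02·[0.5667·61.3688 + 0.4333·93.8813] = 73.9779; exercise value = 77.6250 > continuation, so V_dd = 77.6250 (exercise)
Node u (S = 172.5): continuation = 1/1.02·[0.5667·7.3842 + 0.4333·39.3750] = 20.8303; exercise value = 13.5000 ≤ continuation, so V_u = 20.8303
Node d (S = 127.5): continuation = 1/1.02·[0.5667·39.3750 + 0.4333·77.6250] = 54.8529; exercise value = 58.5000 > continuation, so V_d = 58.5000 (exercise)
Node 0 (S = 150): continuation = 1/1.02·[0.5667·20.8303 + 0.4333·58.5000] = 36.4253; exercise value = 36.0000 ≤ continuation, so V_0 = 36.4253

£36.43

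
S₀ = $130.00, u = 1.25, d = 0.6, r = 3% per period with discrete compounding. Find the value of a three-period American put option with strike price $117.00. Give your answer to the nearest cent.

Risk-neutral probability p = (1 + 0.03 − 0.6)/(1.25 − 0.6) = 0.4300/0.6500 = 0.6615
Terminal stock prices: S_uuu = 253.9, S_uud = 121.9, S_udd = 58.5, S_ddd = 28.08
Terminal payoffs (K − S): max(-136.9, 0) = 0, max(-4.875, 0) = 0, max(58.5, 0) = 58.5, max(88.92, 0) = 88.92
Node uu (S = 203.1): continuation = 1/1.03·[0.6615·0.0000 + 0.3385·0.0000] = 0.0000; exercise value = 0.0000 ≤ continuation, so V_uu = 0.0000
Node ud (S = 97.5): continuation = 1/1.03·[0.6615·0.0000 + 0.3385·58.5000] = 19.2233; exercise value = 19.5000 > continuation, so V_ud = 19.5000 (exercise)
Node dd (S = 46.8): continuation = 1/1.03·[0.6615·58.5000 + 0.3385·88.9200] = 66.7922; exercise value = 70.2000 > continuation, so V_dd = 70.2000 (exercise)
Node u (S = 162.5): continuation = 1/1.03·[0.6615·0.0000 + 0.3385·19.5000] = 6.4078; exercise value = 0.0000 ≤ continuation, so V_u = 6.4078
Node d (S = 78): continuation = 1/1.03·[0.6615·19.5000 + 0.3385·70.2000] = 35.5922; exercise value = 39.0000 > continuation, so V_d = 39.0000 (exercise)
Node 0 (S = 130): continuation = 1/1.03·[0.6615·6.4078 + 0.3385·39.0000] = 16.9311; exercise value = 0.0000 ≤ continuation, so V_0 = 16.9311

$16.93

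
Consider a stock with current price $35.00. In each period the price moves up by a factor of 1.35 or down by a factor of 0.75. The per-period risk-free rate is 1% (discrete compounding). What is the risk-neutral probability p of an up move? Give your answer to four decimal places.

p = 0.4333

Risk-neutral probability p = (1 + 0.01 − 0.75)/(1.35 − 0.75) = 0.2600/0.6000 = 0.4333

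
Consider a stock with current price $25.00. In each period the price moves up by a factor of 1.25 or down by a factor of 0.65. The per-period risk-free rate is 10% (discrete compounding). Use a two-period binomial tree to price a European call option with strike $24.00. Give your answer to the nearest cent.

$7.00

Risk-neutral probability p = (1 + 0.1 − 0.65)/(1.25 − 0.65) = 0.4500/0.6000 = 0.7500
Terminal stock prices: S_uu = 39.06, S_ud = 20.31, S_dd = 10.56
Terminal payoffs (S − K): max(15.06, 0) = 15.06, max(-3.688, 0) = 0, max(-13.44, 0) = 0
Node u (S = 31.25): V_u = 1/1.1·[0.7500·15.0625 + 0.2500·0.0000] = 10.2699
Node d (S = 16.25): V_d = 1/1.1·[0.7500·0.0000 + 0.2500·0.0000] = 0.0000
Node 0 (S = 25): V_0 = 1/1.1·[0.7500·10.2699 + 0.2500·0.0000] = 7.0022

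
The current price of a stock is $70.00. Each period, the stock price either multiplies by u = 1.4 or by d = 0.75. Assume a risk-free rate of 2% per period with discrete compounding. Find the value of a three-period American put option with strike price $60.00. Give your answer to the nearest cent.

Risk-neutral probability p = (1 + 0.02 − 0.75)/(1.4 − 0.75) = 0.2700/0.6500 = 0.4154
Terminal stock prices: S_uuu = 192.1, S_uud = 102.9, S_udd = 55.12, S_ddd = 29.53
Terminal payoffs (K − S): max(-132.1, 0) = 0, max(-42.9, 0) = 0, max(4.875, 0) = 4.875, max(30.47, 0) = 30.47
Node uu (S = 137.2): continuation = 1/1.02·[0.4154·0.0000 + 0.5846·0.0000] = 0.0000; exercise value = 0.0000 ≤ continuation, so V_uu = 0.0000
Node ud (S = 73.5): continuation = 1/1.02·[0.4154·0.0000 + 0.5846·4.8750] = 2.7941; exercise value = 0.0000 ≤ continuation, so V_ud = 2.7941
Node dd (S = 39.38): continuation = 1/1.02·[0.4154·4.8750 + 0.5846·30.4688] = 19.4485; exercise value = 20.6250 > continuation, so V_dd = 20.6250 (exercise)
Node u (S = 98): continuation = 1/1.02·[0.4154·0.0000 + 0.5846·2.7941] = 1.6015; exercise value = 0.0000 ≤ continuation, so V_u = 1.6015
Node d (S = 52.5): continuation = 1/1.02·[0.4154·2.7941 + 0.5846·20.6250] = 12.9591; exercise value = 7.5000 ≤ continuation, so V_d = 12.9591
Node 0 (S = 70): continuation = 1/1.02·[0.4154·1.6015 + 0.5846·12.9591] = 8.0797; exercise value = 0.0000 ≤ continuation, so V_0 = 8.0797

$8.08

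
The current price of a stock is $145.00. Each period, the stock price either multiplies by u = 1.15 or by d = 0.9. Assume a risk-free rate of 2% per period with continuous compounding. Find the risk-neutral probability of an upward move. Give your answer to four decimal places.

p = 0.4808

Risk-neutral probability p = (e^0.02 − 0.9)/(1.15 − 0.9) = 0.1202/0.2500 = 0.4808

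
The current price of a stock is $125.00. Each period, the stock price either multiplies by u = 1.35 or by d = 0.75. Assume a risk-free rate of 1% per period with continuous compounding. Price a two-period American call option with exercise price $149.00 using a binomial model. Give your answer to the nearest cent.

Risk-neutral probability p = (e^0.01 − 0.75)/(1.35 − 0.75) = 0.2601/0.6000 = 0.4334
Terminal stock prices: S_uu = 227.8, S_ud = 126.6, S_dd = 70.31
Terminal payoffs (S − K): max(78.81, 0) = 78.81, max(-22.44, 0) = 0, max(-78.69, 0) = 0
Node u (S = 168.8): continuation = e^(−0.01)·[0.4334·78.8125 + 0.5666·0.0000] = 33.8188; exercise value = 19.7500 ≤ continuation, so V_u = 33.8188
Node d (S = 93.75): continuation = e^(−0.01)·[0.4334·0.0000 + 0.5666·0.0000] = 0.0000; exercise value = 0.0000 ≤ continuation, so V_d = 0.0000
Node 0 (S = 125): continuation = e^(−0.01)·[0.4334·33.8188 + 0.5666·0.0000] = 14.5118; exercise value = 0.0000 ≤ continuation, so V_0 = 14.5118

$14.51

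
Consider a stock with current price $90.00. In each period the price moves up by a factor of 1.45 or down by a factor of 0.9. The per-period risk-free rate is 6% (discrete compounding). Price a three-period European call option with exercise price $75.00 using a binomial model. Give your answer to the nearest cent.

Risk-neutral probability p = (1 + 0.06 − 0.9)/(1.45 − 0.9) = 0.1600/0.5500 = 0.2909
Terminal stock prices: S_uuu = 274.4, S_uud = 170.3, S_udd = 105.7, S_ddd = 65.61
Terminal payoffs (S − K): max(199.4, 0) = 199.4, max(95.3, 0) = 95.3, max(30.71, 0) = 30.71, max(-9.39, 0) = 0
Node uu (S = 189.2): V_uu = 1/1.06·[0.2909·199.3762 + 0.7091·95.3025] = 118.4703
Node ud (S = 117.5): V_ud = 1/1.06·[0.2909·95.3025 + 0.7091·30.7050] = 46.6953
Node dd (S = 72.9): V_dd = 1/1.06·[0.2909·30.7050 + 0.7091·0.0000] = 8.4268
Node u (S = 130.5): V_u = 1/1.06·[0.2909·118.4703 + 0.7091·46.6953] = 63.7503
Node d (S = 81): V_d = 1/1.06·[0.2909·46.6953 + 0.7091·8.4268] = 18.4523
Node 0 (S = 90): V_0 = 1/1.06·[0.2909·63.7503 + 0.7091·18.4523] = 29.8395

$29.84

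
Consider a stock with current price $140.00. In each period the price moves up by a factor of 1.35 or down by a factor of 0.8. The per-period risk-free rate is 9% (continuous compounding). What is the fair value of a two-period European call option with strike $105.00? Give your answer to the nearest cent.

Risk-neutral probability p = (e^0.09 − 0.8)/(1.35 − 0.8) = 0.2942/0.5500 = 0.5349
Terminal stock prices: S_uu = 255.2, S_ud = 151.2, S_dd = 89.6
Terminal payoffs (S − K): max(150.2, 0) = 150.2, max(46.2, 0) = 46.2, max(-15.4, 0) = 0
Node u (S = 189): V_u = e^(−0.09)·[0.5349·150.1500 + 0.4651·46.2000] = 93.0372
Node d (S = 112): V_d = e^(−0.09)·[0.5349·46.2000 + 0.4651·0.0000] = 22.5838
Node 0 (S = 140): V_0 = e^(−0.09)·[0.5349·93.0372 + 0.4651·22.5838] = 55.0796

$55.08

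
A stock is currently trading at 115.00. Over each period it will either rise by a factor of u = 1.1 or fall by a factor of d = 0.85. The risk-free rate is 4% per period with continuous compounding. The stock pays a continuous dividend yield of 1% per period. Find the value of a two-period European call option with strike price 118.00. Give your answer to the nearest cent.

10.17

Per-period risk-free factor R = e^0.04 = 1.0408; dividend-adjusted growth = e^(0.04−0.01) = 1.0305.
Risk-neutral probability p = (1.0305 − 0.85)/(1.1 − 0.85) = 0.1805/0.2500 = 0.7218
Terminal stock prices: S_uu = 139.2, S_ud = 107.5, S_dd = 83.09
Terminal payoffs (S − K): max(21.15, 0) = 21.15, max(-10.47, 0) = 0, max(-34.91, 0) = 0
Node u (S = 126.5): V_u = e^(−0.04)·[0.7218·21.1500 + 0.2782·0.0000] = 14.6678
Node d (S = 97.75): V_d = e^(−0.04)·[0.7218·0.0000 + 0.2782·0.0000] = 0.0000
Node 0 (S = 115): V_0 = e^(−0.04)·[0.7218·14.6678 + 0.2782·0.0000] = 10.1724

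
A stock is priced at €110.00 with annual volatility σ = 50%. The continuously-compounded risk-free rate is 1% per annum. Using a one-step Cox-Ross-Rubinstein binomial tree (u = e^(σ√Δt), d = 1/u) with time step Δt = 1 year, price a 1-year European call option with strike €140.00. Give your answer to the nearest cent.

CRR parameters: u = e^(σ√Δt) = e^(0.5·√1) = 1.6487, d = 1/u = 0.6065
Per-period rate: rΔt = 0.01·1 = 0.01, so R = e^0.01 = 1.0101
Risk-neutral probability p = (e^0.01 − 0.6065)/(1.6487 − 0.6065) = 0.4035/1.0422 = 0.3872
Terminal stock prices: S_u = 181.4, S_d = 66.72
Terminal payoffs (S − K): max(41.36, 0) = 41.36, max(-73.28, 0) = 0
Node 0 (S = 110): V_0 = e^(−0.01)·[0.3872·41.3593 + 0.6128·0.0000] = 15.8543

€15.85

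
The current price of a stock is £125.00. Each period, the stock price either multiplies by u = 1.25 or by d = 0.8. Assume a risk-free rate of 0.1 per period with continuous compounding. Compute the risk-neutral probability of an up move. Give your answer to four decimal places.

p = 0.6782

Risk-neutral probability p = (e^0.1 − 0.8)/(1.25 − 0.8) = 0.3052/0.4500 = 0.6782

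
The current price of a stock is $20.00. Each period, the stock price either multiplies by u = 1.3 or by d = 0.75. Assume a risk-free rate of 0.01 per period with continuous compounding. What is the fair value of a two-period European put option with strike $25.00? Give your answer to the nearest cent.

$6.43

Risk-neutral probability p = (e^0.01 − 0.75)/(1.3 − 0.75) = 0.2601/0.5500 = 0.4728
Terminal stock prices: S_uu = 33.8, S_ud = 19.5, S_dd = 11.25
Terminal payoffs (K − S): max(-8.8, 0) = 0, max(5.5, 0) = 5.5, max(13.75, 0) = 13.75
Node u (S = 26): V_u = e^(−0.01)·[0.4728·0.0000 + 0.5272·5.5000] = 2.8706
Node d (S = 15): V_d = e^(−0.01)·[0.4728·5.5000 + 0.5272·13.7500] = 9.7512
Node 0 (S = 20): V_0 = e^(−0.01)·[0.4728·2.8706 + 0.5272·9.7512] = 6.4333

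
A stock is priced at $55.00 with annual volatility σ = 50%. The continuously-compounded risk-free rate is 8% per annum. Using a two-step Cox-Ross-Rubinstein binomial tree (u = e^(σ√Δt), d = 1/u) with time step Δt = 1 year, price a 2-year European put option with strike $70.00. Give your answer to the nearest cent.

CRR parameters: u = e^(σ√Δt) = e^(0.5·√1) = 1.6487, d = 1/u = 0.6065
Per-period rate: rΔt = 0.08·1 = 0.08, so R = e^0.08 = 1.0833
Risk-neutral probability p = (e^0.08 − 0.6065)/(1.6487 − 0.6065) = 0.4768/1.0422 = 0.4575
Terminal stock prices: S_uu = 149.5, S_ud = 55, S_dd = 20.23
Terminal payoffs (K − S): max(-79.51, 0) = 0, max(15, 0) = 15, max(49.77, 0) = 49.77
Node u (S = 90.68): V_u = e^(−0.08)·[0.4575·0.0000 + 0.5425·15.0000] = 7.5125
Node d (S = 33.36): V_d = e^(−0.08)·[0.4575·15.0000 + 0.5425·49.7666] = 31.2590
Node 0 (S = 55): V_0 = e^(−0.08)·[0.4575·7.5125 + 0.5425·31.2590] = 18.8279

$18.83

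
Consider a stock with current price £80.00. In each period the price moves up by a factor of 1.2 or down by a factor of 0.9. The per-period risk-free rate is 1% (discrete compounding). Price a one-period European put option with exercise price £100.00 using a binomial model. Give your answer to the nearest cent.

Risk-neutral probability p = (1 + 0.01 − 0.9)/(1.2 − 0.9) = 0.1100/0.3000 = 0.3667
Terminal stock prices: S_u = 96, S_d = 72
Terminal payoffs (K − S): max(4, 0) = 4, max(28, 0) = 28
Node 0 (S = 80): V_0 = 1/1.01·[0.3667·4.0000 + 0.6333·28.0000] = 19.0099

£19.01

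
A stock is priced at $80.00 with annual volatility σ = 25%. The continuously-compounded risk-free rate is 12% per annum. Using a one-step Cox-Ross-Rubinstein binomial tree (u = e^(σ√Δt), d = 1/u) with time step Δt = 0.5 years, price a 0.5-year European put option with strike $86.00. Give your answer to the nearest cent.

CRR parameters: u = e^(σ√Δt) = e^(0.25·√0.5) = 1.1934, d = 1/u = 0.8380
Per-period rate: rΔt = 0.12·0.5 = 0.06, so R = e^0.06 = 1.0618
Risk-neutral probability p = (e^0.06 − 0.8380)/(1.1934 − 0.8380) = 0.2239/0.3554 = 0.6299
Terminal stock prices: S_u = 95.47, S_d = 67.04
Terminal payoffs (K − S): max(-9.469, 0) = 0, max(18.96, 0) = 18.96
Node 0 (S = 80): V_0 = e^(−0.06)·[0.6299·0.0000 + 0.3701·18.9626] = 6.6091

$6.61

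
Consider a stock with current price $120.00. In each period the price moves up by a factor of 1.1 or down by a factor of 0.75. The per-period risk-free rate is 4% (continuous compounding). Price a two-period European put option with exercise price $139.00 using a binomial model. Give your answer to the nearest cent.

Risk-neutral probability p = (e^0.04 − 0.75)/(1.1 − 0.75) = 0.2908/0.3500 = 0.8309
Terminal stock prices: S_uu = 145.2, S_ud = 99, S_dd = 67.5
Terminal payoffs (K − S): max(-6.2, 0) = 0, max(40, 0) = 40, max(71.5, 0) = 71.5
Node u (S = 132): V_u = e^(−0.04)·[0.8309·0.0000 + 0.1691·40.0000] = 6.4992
Node d (S = 90): V_d = e^(−0.04)·[0.8309·40.0000 + 0.1691·71.5000] = 43.5497
Node 0 (S = 120): V_0 = e^(−0.04)·[0.8309·6.4992 + 0.1691·43.5497] = 12.2644

$12.26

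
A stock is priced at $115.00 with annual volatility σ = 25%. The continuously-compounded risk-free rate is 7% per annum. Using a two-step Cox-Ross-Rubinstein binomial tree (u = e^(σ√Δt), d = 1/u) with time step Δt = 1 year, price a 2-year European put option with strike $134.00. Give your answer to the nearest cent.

$17.83

CRR parameters: u = e^(σ√Δt) = e^(0.25·√1) = 1.2840, d = 1/u = 0.7788
Per-period rate: rΔt = 0.07·1 = 0.07, so R = e^0.07 = 1.0725
Risk-neutral probability p = (e^0.07 − 0.7788)/(1.2840 − 0.7788) = 0.2937/0.5052 = 0.5813
Terminal stock prices: S_uu = 189.6, S_ud = 115, S_dd = 69.75
Terminal payoffs (K − S): max(-55.6, 0) = 0, max(19, 0) = 19, max(64.25, 0) = 64.25
Node u (S = 147.7): V_u = e^(−0.07)·[0.5813·0.0000 + 0.4187·19.0000] = 7.4168
Node d (S = 89.56): V_d = e^(−0.07)·[0.5813·19.0000 + 0.4187·64.2490] = 35.3787
Node 0 (S = 115): V_0 = e^(−0.07)·[0.5813·7.4168 + 0.4187·35.3787] = 17.8304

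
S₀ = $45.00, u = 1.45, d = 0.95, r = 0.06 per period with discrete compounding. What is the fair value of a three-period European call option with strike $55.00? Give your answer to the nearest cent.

Risk-neutral probability p = (1 + 0.06 − 0.95)/(1.45 − 0.95) = 0.1100/0.5000 = 0.2200
Terminal stock prices: S_uuu = 137.2, S_uud = 89.88, S_udd = 58.89, S_ddd = 38.58
Terminal payoffs (S − K): max(82.19, 0) = 82.19, max(34.88, 0) = 34.88, max(3.888, 0) = 3.888, max(-16.42, 0) = 0
Node uu (S = 94.61): V_uu = 1/1.06·[0.2200·82.1881 + 0.7800·34.8819] = 42.7257
Node ud (S = 61.99): V_ud = 1/1.06·[0.2200·34.8819 + 0.7800·3.8881] = 10.1007
Node dd (S = 40.61): V_dd = 1/1.06·[0.2200·3.8881 + 0.7800·0.0000] = 0.8070
Node u (S = 65.25): V_u = 1/1.06·[0.2200·42.7257 + 0.7800·10.1007] = 16.3002
Node d (S = 42.75): V_d = 1/1.06·[0.2200·10.1007 + 0.7800·0.8070] = 2.6902
Node 0 (S = 45): V_0 = 1/1.06·[0.2200·16.3002 + 0.7800·2.6902] = 5.3626

$5.36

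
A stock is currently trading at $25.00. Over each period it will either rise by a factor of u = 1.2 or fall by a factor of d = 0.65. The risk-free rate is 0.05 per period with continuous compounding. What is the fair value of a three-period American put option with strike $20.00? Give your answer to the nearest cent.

$1.30

Risk-neutral probability p = (e^0.05 − 0.65)/(1.2 − 0.65) = 0.4013/0.5500 = 0.7296
Terminal stock prices: S_uuu = 43.2, S_uud = 23.4, S_udd = 12.68, S_ddd = 6.866
Terminal payoffs (K − S): max(-23.2, 0) = 0, max(-3.4, 0) = 0, max(7.325, 0) = 7.325, max(13.13, 0) = 13.13
Node uu (S = 36): continuation = e^(−0.05)·[0.7296·0.0000 + 0.2704·0.0000] = 0.0000; exercise value = 0.0000 ≤ continuation, so V_uu = 0.0000
Node ud (S = 19.5): continuation = e^(−0.05)·[0.7296·0.0000 + 0.2704·7.3250] = 1.8842; exercise value = 0.5000 ≤ continuation, so V_ud = 1.8842
Node dd (S = 10.56): continuation = e^(−0.05)·[0.7296·7.3250 + 0.2704·13.1344] = 8.4621; exercise value = 9.4375 > continuation, so V_dd = 9.4375 (exercise)
Node u (S = 30): continuation = e^(−0.05)·[0.7296·0.0000 + 0.2704·1.8842] = 0.4847; exercise value = 0.0000 ≤ continuation, so V_u = 0.4847
Node d (S = 16.25): continuation = e^(−0.05)·[0.7296·1.8842 + 0.2704·9.4375] = 3.7352; exercise value = 3.7500 > continuation, so V_d = 3.7500 (exercise)
Node 0 (S = 25): continuation = e^(−0.05)·[0.7296·0.4847 + 0.2704·3.7500] = 1.3010; exercise value = 0.0000 ≤ continuation, so V_0 = 1.3010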